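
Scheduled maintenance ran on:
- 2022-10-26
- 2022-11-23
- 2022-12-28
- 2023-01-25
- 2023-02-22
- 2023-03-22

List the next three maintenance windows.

These are Wednesdays at 28- or 35-day spacing (28, 35, 28, 28, 28).
The pattern: 4th Wednesday of the month.
4th Wednesday of April 2023: 2023-04-26.
May 2023 — 4th Wednesday is 2023-05-24.
4th Wednesday of June 2023: 2023-06-28.

2023-04-26, 2023-05-24, 2023-06-28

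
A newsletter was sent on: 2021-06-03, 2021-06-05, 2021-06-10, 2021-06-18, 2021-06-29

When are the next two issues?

Gaps: 2, 5, 8, 11 days — each gap is 3 larger than the previous one.
Next gap: 14 days. 2021-06-29 + 14 days = 2021-07-13.
Next gap: 17 days. 2021-07-13 + 17 days = 2021-07-30.

2021-07-13, 2021-07-30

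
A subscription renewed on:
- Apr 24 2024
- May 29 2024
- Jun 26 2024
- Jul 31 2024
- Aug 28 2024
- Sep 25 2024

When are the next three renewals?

Oct 30 2024, Nov 27 2024, Dec 25 2024

All Wednesdays; the gaps (35, 28, 35, 28, 28) vary with month length.
This is the last Wednesday of each month.
Last Wednesday of October 2024: Oct 30 2024.
November 2024 ends with Wednesday Nov 27 2024.
December 2024 ends with Wednesday Dec 25 2024.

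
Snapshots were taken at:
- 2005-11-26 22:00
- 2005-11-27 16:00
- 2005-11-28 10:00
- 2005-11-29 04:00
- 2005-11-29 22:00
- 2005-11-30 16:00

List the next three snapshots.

Spacing: 18, 18, 18, 18, 18 h — constant 18 h.
2005-11-30 16:00 + 18 h = 2005-12-01 10:00.
2005-12-01 10:00 + 18 h = 2005-12-02 04:00.
2005-12-02 04:00 + 18 h = 2005-12-02 22:00.

2005-12-01 10:00, 2005-12-02 04:00, 2005-12-02 22:00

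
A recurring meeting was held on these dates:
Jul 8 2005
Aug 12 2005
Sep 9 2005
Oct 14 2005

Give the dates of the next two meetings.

These are Fridays at 28- or 35-day spacing (35, 28, 35).
The pattern: 2nd Friday of the month.
November 2005 — 2nd Friday is Nov 11 2005.
2nd Friday of December 2005: Dec 9 2005.

Nov 11 2005, Dec 9 2005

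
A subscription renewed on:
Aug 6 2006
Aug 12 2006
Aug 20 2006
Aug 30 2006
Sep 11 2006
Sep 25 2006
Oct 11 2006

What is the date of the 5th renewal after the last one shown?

The spacing grows by 2 each time: 6, 8, 10, 12, 14, 16 days.
Next gap: 18 days. Oct 11 2006 + 18 days = Oct 29 2006.
Next gap: 20 days. Oct 29 2006 + 20 days = Nov 18 2006.
Next gap: 22 days. Nov 18 2006 + 22 days = Dec 10 2006.
Next gap: 24 days. Dec 10 2006 + 24 days = Jan 3 2007.
Next gap: 26 days. Jan 3 2007 + 26 days = Jan 29 2007.

Jan 29 2007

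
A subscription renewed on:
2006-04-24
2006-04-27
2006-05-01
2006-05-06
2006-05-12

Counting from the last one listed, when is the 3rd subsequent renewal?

The spacing grows by 1 each time: 3, 4, 5, 6 days.
Next gap: 7 days. 2006-05-12 + 7 days = 2006-05-19.
Next gap: 8 days. 2006-05-19 + 8 days = 2006-05-27.
Next gap: 9 days. 2006-05-27 + 9 days = 2006-06-05.

2006-06-05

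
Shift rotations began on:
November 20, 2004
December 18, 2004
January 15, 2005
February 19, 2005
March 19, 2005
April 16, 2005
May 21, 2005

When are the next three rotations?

June 18, 2005; July 16, 2005; August 20, 2005

These are Saturdays at 28- or 35-day spacing (28, 28, 35, 28, 28, 35).
The pattern: 3rd Saturday of the month.
June 2005 — 3rd Saturday is June 18, 2005.
3rd Saturday of July 2005: July 16, 2005.
3rd Saturday of August 2005: August 20, 2005.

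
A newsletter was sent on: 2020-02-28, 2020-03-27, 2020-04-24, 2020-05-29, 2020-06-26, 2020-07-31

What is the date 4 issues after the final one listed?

2020-11-27

These are Fridays with 28, 28, 35, 28, 35-day gaps.
Each is the final Friday of its month — 2020-05-29 is past the 28th, so '4th Friday' doesn't fit.
August 2020 ends with Friday 2020-08-28.
September 2020 ends with Friday 2020-09-25.
October 2020 ends with Friday 2020-10-30.
Last Friday of November 2020: 2020-11-27.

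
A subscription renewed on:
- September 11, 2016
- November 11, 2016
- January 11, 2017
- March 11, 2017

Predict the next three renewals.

The day-of-month is always 11 (61, 61, 59 days between events).
So this recurs on the 11th of every 2 months.
May 2017: May 11, 2017.
Next: July 2017 → July 11, 2017.
September 2017: September 11, 2017.

May 11, 2017; July 11, 2017; September 11, 2017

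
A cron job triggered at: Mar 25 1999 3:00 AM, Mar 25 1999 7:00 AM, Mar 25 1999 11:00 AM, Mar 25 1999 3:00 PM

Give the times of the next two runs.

Gaps: 4, 4, 4 hours — each event is 4 hours after the previous one.
Mar 25 1999 3:00 PM + 4 h = Mar 25 1999 7:00 PM.
Mar 25 1999 7:00 PM + 4 h = Mar 25 1999 11:00 PM.

Mar 25 1999 7:00 PM, Mar 25 1999 11:00 PM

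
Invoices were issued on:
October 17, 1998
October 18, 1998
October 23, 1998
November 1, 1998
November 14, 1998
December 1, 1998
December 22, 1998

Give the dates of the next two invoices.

Gaps: 1, 5, 9, 13, 17, 21 days — each gap is 4 larger than the previous one.
Next gap: 25 days. December 22, 1998 + 25 days = January 16, 1999.
Next gap: 29 days. January 16, 1999 + 29 days = February 14, 1999.

January 16, 1999; February 14, 1999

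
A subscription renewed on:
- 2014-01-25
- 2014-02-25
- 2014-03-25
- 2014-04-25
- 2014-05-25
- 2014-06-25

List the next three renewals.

2014-07-25, 2014-08-25, 2014-09-25

Gaps: 31, 28, 31, 30, 31 days — not constant. Every event is on the 25th of the month.
Pattern: the 25th of each month.
July 2014: 2014-07-25.
Next: August 2014 → 2014-08-25.
September 2014: 2014-09-25.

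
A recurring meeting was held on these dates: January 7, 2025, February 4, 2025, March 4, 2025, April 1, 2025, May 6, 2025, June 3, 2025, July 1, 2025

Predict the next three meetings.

These are Tuesdays at 28- or 35-day spacing (28, 28, 28, 35, 28, 28).
The pattern: 1st Tuesday of the month.
August 2025 — 1st Tuesday is August 5, 2025.
1st Tuesday of September 2025: September 2, 2025.
1st Tuesday of October 2025: October 7, 2025.

August 5, 2025; September 2, 2025; October 7, 2025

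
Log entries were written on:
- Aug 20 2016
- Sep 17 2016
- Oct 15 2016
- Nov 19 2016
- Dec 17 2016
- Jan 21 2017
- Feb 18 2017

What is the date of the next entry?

Gaps: 28, 28, 35, 28, 35, 28 days — a mix of 28 and 35. Every date is a Saturday.
Each is the 3rd Saturday of its month.
March 2017 — 3rd Saturday is Mar 18 2017.

Mar 18 2017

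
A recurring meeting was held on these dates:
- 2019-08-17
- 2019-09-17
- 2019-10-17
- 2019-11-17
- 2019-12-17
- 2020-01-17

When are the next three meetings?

Gaps: 31, 30, 31, 30, 31 days — not constant. Every event is on the 17th of the month.
Pattern: the 17th of each month.
Next: February 2020 → 2020-02-17.
Next: March 2020 → 2020-03-17.
Next: April 2020 → 2020-04-17.

2020-02-17, 2020-03-17, 2020-04-17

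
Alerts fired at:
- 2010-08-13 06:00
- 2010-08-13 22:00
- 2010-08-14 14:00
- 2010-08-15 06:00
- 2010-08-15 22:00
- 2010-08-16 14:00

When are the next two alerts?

Spacing: 16, 16, 16, 16, 16 h — constant 16 h.
2010-08-16 14:00 + 16 h = 2010-08-17 06:00.
2010-08-17 06:00 + 16 h = 2010-08-17 22:00.

2010-08-17 06:00, 2010-08-17 22:00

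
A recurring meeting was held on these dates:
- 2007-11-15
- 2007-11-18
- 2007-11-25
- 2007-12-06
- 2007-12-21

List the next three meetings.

Intervals are 3, 7, 11, 15 days — an arithmetic progression with common difference 4.
Next gap: 19 days. 2007-12-21 + 19 days = 2008-01-09.
Next gap: 23 days. 2008-01-09 + 23 days = 2008-02-01.
Next gap: 27 days. 2008-02-01 + 27 days = 2008-02-28.

2008-01-09, 2008-02-01, 2008-02-28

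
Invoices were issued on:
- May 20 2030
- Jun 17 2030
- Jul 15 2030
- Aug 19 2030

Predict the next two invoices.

Gaps: 28, 28, 35 days — a mix of 28 and 35. Every date is a Monday.
Each is the 3rd Monday of its month.
3rd Monday of September 2030: Sep 16 2030.
3rd Monday of October 2030: Oct 21 2030.

Sep 16 2030, Oct 21 2030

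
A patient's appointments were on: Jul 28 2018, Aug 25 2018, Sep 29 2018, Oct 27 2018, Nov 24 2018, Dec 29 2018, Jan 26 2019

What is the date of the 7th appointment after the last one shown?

Aug 31 2019

Every date is a Saturday; gaps 28, 35, 28, 28, 35, 28 days.
Each is the last Saturday of its month (at least one falls on the 29th or later, ruling out '4th Saturday').
February 2019 ends with Saturday Feb 23 2019.
Last Saturday of March 2019: Mar 30 2019.
April 2019 ends with Saturday Apr 27 2019.
Last Saturday of May 2019: May 25 2019.
June 2019 ends with Saturday Jun 29 2019.
July 2019 ends with Saturday Jul 27 2019.
August 2019 ends with Saturday Aug 31 2019.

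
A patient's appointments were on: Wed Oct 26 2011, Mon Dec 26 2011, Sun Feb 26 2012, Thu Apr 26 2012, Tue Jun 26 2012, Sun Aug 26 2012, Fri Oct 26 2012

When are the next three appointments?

Wed Dec 26 2012, Tue Feb 26 2013, Fri Apr 26 2013

The day-of-month is always 26 (61, 62, 60, 61, 61, 61 days between events).
So this recurs on the 26th of every 2 months.
Next: December 2012 → Wed Dec 26 2012.
Next: February 2013 → Tue Feb 26 2013.
April 2013: Fri Apr 26 2013.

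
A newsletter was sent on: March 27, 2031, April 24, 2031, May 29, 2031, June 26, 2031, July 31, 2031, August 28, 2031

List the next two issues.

All Thursdays; the gaps (28, 35, 28, 35, 28) vary with month length.
This is the last Thursday of each month.
Last Thursday of September 2031: September 25, 2031.
Last Thursday of October 2031: October 30, 2031.

September 25, 2031; October 30, 2031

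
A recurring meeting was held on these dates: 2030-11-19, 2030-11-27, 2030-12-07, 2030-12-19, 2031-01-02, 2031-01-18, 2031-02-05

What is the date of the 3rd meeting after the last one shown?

2031-04-12

Intervals are 8, 10, 12, 14, 16, 18 days — an arithmetic progression with common difference 2.
Next gap: 20 days. 2031-02-05 + 20 days = 2031-02-25.
Next gap: 22 days. 2031-02-25 + 22 days = 2031-03-19.
Next gap: 24 days. 2031-03-19 + 24 days = 2031-04-12.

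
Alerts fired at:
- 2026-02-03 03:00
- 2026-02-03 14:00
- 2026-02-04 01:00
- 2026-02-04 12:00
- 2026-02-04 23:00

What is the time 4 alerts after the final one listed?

2026-02-06 19:00

Spacing: 11, 11, 11, 11 h — constant 11 h.
2026-02-04 23:00 + 11 h = 2026-02-05 10:00.
2026-02-05 10:00 + 11 h = 2026-02-05 21:00.
2026-02-05 21:00 + 11 h = 2026-02-06 08:00.
2026-02-06 08:00 + 11 h = 2026-02-06 19:00.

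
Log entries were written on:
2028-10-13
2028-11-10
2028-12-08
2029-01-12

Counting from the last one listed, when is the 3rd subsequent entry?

2029-04-13

All dates are Fridays, 28, 28, 35 days apart.
Specifically, the 2nd Friday of each month.
February 2029 — 2nd Friday is 2029-02-09.
March 2029 — 2nd Friday is 2029-03-09.
April 2029 — 2nd Friday is 2029-04-13.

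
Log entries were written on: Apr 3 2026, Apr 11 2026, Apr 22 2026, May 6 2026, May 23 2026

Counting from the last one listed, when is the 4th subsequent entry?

Aug 29 2026

Intervals are 8, 11, 14, 17 days — an arithmetic progression with common difference 3.
Next gap: 20 days. May 23 2026 + 20 days = Jun 12 2026.
Next gap: 23 days. Jun 12 2026 + 23 days = Jul 5 2026.
Next gap: 26 days. Jul 5 2026 + 26 days = Jul 31 2026.
Next gap: 29 days. Jul 31 2026 + 29 days = Aug 29 2026.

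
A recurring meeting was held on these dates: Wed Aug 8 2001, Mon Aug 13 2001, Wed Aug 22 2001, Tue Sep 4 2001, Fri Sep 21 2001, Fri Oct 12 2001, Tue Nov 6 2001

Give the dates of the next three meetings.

The spacing grows by 4 each time: 5, 9, 13, 17, 21, 25 days.
Next gap: 29 days. Tue Nov 6 2001 + 29 days = Wed Dec 5 2001.
Next gap: 33 days. Wed Dec 5 2001 + 33 days = Mon Jan 7 2002.
Next gap: 37 days. Mon Jan 7 2002 + 37 days = Wed Feb 13 2002.

Wed Dec 5 2001, Mon Jan 7 2002, Wed Feb 13 2002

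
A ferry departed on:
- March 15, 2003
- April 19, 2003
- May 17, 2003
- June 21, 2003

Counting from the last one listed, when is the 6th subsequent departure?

December 20, 2003

Gaps: 35, 28, 35 days — a mix of 28 and 35. Every date is a Saturday.
Each is the 3rd Saturday of its month.
3rd Saturday of July 2003: July 19, 2003.
3rd Saturday of August 2003: August 16, 2003.
September 2003 — 3rd Saturday is September 20, 2003.
3rd Saturday of October 2003: October 18, 2003.
November 2003 — 3rd Saturday is November 15, 2003.
3rd Saturday of December 2003: December 20, 2003.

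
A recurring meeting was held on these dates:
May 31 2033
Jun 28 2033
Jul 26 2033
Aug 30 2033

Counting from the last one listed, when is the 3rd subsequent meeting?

Nov 29 2033

These are Tuesdays with 28, 28, 35-day gaps.
Each is the final Tuesday of its month — May 31 2033 is past the 28th, so '4th Tuesday' doesn't fit.
Last Tuesday of September 2033: Sep 27 2033.
Last Tuesday of October 2033: Oct 25 2033.
Last Tuesday of November 2033: Nov 29 2033.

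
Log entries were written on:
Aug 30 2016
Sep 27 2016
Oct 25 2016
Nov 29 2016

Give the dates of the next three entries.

Dec 27 2016, Jan 31 2017, Feb 28 2017

All Tuesdays; the gaps (28, 28, 35) vary with month length.
This is the last Tuesday of each month.
December 2016 ends with Tuesday Dec 27 2016.
January 2017 ends with Tuesday Jan 31 2017.
Last Tuesday of February 2017: Feb 28 2017.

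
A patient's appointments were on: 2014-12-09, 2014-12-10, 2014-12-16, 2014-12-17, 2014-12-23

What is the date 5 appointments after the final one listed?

2015-01-07

Gaps: 1, 6, 1, 6 days — not constant, but cyclic with period 2.
The events fall on every Tuesday and Wednesday.
The following Wednesday is 2014-12-24.
Next Tuesday: 2014-12-30.
The following Wednesday is 2014-12-31.
Next Tuesday: 2015-01-06.
The following Wednesday is 2015-01-07.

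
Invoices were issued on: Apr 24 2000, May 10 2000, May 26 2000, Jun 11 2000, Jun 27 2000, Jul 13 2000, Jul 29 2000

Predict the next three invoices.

Aug 14 2000, Aug 30 2000, Sep 15 2000

Every event comes 16 days after the last (16, 16, 16, 16, 16, 16).
Jul 29 2000 + 16 days = Aug 14 2000.
Aug 14 2000 + 16 days = Aug 30 2000.
Aug 30 2000 + 16 days = Sep 15 2000.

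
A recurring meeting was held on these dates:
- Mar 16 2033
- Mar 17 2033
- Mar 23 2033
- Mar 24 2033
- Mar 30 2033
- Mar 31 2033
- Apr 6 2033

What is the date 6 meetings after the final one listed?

The gap pattern 1, 6, 1, 6, 1, 6 repeats every 2 events.
These are the Wednesdays and Thursdays of each week.
The following Thursday is Apr 7 2033.
The following Wednesday is Apr 13 2033.
The following Thursday is Apr 14 2033.
Next Wednesday: Apr 20 2033.
Next Thursday: Apr 21 2033.
Next Wednesday: Apr 27 2033.

Apr 27 2033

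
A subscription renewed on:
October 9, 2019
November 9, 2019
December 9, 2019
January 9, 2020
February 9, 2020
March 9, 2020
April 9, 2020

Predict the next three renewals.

The day-of-month is always 9 (31, 30, 31, 31, 29, 31 days between events).
So this recurs on the 9th of each month.
Next: May 2020 → May 9, 2020.
June 2020: June 9, 2020.
July 2020: July 9, 2020.

May 9, 2020; June 9, 2020; July 9, 2020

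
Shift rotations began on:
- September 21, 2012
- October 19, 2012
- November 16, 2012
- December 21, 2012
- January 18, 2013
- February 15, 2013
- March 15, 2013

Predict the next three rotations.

Gaps: 28, 28, 35, 28, 28, 28 days — a mix of 28 and 35. Every date is a Friday.
Each is the 3rd Friday of its month.
April 2013 — 3rd Friday is April 19, 2013.
3rd Friday of May 2013: May 17, 2013.
June 2013 — 3rd Friday is June 21, 2013.

April 19, 2013; May 17, 2013; June 21, 2013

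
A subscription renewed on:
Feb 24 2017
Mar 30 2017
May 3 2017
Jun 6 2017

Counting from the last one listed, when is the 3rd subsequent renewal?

The spacing is 34, 34, 34 days — always 34 days.
Jun 6 2017 + 34 days = Jul 10 2017.
Jul 10 2017 + 34 days = Aug 13 2017.
Aug 13 2017 + 34 days = Sep 16 2017.

Sep 16 2017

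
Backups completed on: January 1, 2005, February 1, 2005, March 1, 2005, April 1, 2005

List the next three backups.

May 1, 2005; June 1, 2005; July 1, 2005

Each date is the 1st; the gaps (31, 28, 31) track the month lengths.
The rule is the 1st of each month.
May 2005: May 1, 2005.
Next: June 2005 → June 1, 2005.
July 2005: July 1, 2005.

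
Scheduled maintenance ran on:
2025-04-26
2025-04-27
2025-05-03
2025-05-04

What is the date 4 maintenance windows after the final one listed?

Every event lands on a Saturday or Sunday (gaps cycle 1, 6, 1).
So the schedule is: every Saturday and Sunday.
Next Saturday: 2025-05-10.
Next Sunday: 2025-05-11.
Next Saturday: 2025-05-17.
The following Sunday is 2025-05-18.

2025-05-18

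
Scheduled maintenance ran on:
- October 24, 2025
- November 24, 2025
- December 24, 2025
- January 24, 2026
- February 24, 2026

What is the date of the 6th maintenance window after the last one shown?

Each date is the 24th; the gaps (31, 30, 31, 31) track the month lengths.
The rule is the 24th of each month.
March 2026: March 24, 2026.
Next: April 2026 → April 24, 2026.
Next: May 2026 → May 24, 2026.
June 2026: June 24, 2026.
July 2026: July 24, 2026.
August 2026: August 24, 2026.

August 24, 2026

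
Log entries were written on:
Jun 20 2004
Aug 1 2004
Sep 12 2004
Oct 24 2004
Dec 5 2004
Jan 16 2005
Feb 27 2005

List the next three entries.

Gaps between consecutive events: 42, 42, 42, 42, 42, 42 days — a constant 42-day interval.
Feb 27 2005 + 42 days = Apr 10 2005.
Apr 10 2005 + 42 days = May 22 2005.
May 22 2005 + 42 days = Jul 3 2005.

Apr 10 2005, May 22 2005, Jul 3 2005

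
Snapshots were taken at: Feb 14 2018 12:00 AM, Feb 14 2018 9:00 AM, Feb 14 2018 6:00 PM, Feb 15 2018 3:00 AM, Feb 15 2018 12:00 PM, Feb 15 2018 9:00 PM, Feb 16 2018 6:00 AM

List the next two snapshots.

Feb 16 2018 3:00 PM, Feb 17 2018 12:00 AM

Gaps: 9, 9, 9, 9, 9, 9 hours — each event is 9 hours after the previous one.
Feb 16 2018 6:00 AM + 9 h = Feb 16 2018 3:00 PM.
Feb 16 2018 3:00 PM + 9 h = Feb 17 2018 12:00 AM.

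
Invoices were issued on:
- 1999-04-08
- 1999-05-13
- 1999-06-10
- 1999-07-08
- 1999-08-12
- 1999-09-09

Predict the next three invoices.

1999-10-14, 1999-11-11, 1999-12-09

All dates are Thursdays, 35, 28, 28, 35, 28 days apart.
Specifically, the 2nd Thursday of each month.
2nd Thursday of October 1999: 1999-10-14.
November 1999 — 2nd Thursday is 1999-11-11.
2nd Thursday of December 1999: 1999-12-09.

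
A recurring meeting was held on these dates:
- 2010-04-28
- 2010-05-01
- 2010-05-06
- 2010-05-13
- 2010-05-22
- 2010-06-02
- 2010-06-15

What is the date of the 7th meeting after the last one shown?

2010-11-09

Intervals are 3, 5, 7, 9, 11, 13 days — an arithmetic progression with common difference 2.
Next gap: 15 days. 2010-06-15 + 15 days = 2010-06-30.
Next gap: 17 days. 2010-06-30 + 17 days = 2010-07-17.
Next gap: 19 days. 2010-07-17 + 19 days = 2010-08-05.
Next gap: 21 days. 2010-08-05 + 21 days = 2010-08-26.
Next gap: 23 days. 2010-08-26 + 23 days = 2010-09-18.
Next gap: 25 days. 2010-09-18 + 25 days = 2010-10-13.
Next gap: 27 days. 2010-10-13 + 27 days = 2010-11-09.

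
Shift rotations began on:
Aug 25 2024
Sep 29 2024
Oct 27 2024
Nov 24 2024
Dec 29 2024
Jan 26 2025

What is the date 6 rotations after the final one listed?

All Sundays; the gaps (35, 28, 28, 35, 28) vary with month length.
This is the last Sunday of each month.
Last Sunday of February 2025: Feb 23 2025.
March 2025 ends with Sunday Mar 30 2025.
Last Sunday of April 2025: Apr 27 2025.
May 2025 ends with Sunday May 25 2025.
Last Sunday of June 2025: Jun 29 2025.
July 2025 ends with Sunday Jul 27 2025.

Jul 27 2025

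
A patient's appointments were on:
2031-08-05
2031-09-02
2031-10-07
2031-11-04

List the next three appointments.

These are Tuesdays at 28- or 35-day spacing (28, 35, 28).
The pattern: 1st Tuesday of the month.
December 2031 — 1st Tuesday is 2031-12-02.
January 2032 — 1st Tuesday is 2032-01-06.
February 2032 — 1st Tuesday is 2032-02-03.

2031-12-02, 2032-01-06, 2032-02-03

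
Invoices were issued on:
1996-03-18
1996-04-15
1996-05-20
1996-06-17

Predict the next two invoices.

1996-07-15, 1996-08-19

All dates are Mondays, 28, 35, 28 days apart.
Specifically, the 3rd Monday of each month.
3rd Monday of July 1996: 1996-07-15.
August 1996 — 3rd Monday is 1996-08-19.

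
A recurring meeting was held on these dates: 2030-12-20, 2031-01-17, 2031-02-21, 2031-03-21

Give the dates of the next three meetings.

2031-04-18, 2031-05-16, 2031-06-20

These are Fridays at 28- or 35-day spacing (28, 35, 28).
The pattern: 3rd Friday of the month.
3rd Friday of April 2031: 2031-04-18.
3rd Friday of May 2031: 2031-05-16.
June 2031 — 3rd Friday is 2031-06-20.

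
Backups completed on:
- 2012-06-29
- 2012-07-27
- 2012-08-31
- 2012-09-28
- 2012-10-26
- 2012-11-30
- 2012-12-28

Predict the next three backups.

2013-01-25, 2013-02-22, 2013-03-29

Every date is a Friday; gaps 28, 35, 28, 28, 35, 28 days.
Each is the last Friday of its month (at least one falls on the 29th or later, ruling out '4th Friday').
Last Friday of January 2013: 2013-01-25.
February 2013 ends with Friday 2013-02-22.
Last Friday of March 2013: 2013-03-29.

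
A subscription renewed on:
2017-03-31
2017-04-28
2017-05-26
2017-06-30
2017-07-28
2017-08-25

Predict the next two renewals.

These are Fridays with 28, 28, 35, 28, 28-day gaps.
Each is the final Friday of its month — 2017-03-31 is past the 28th, so '4th Friday' doesn't fit.
September 2017 ends with Friday 2017-09-29.
Last Friday of October 2017: 2017-10-27.

2017-09-29, 2017-10-27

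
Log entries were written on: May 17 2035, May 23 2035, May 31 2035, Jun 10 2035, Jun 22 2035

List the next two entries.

Jul 6 2035, Jul 22 2035

Intervals are 6, 8, 10, 12 days — an arithmetic progression with common difference 2.
Next gap: 14 days. Jun 22 2035 + 14 days = Jul 6 2035.
Next gap: 16 days. Jul 6 2035 + 16 days = Jul 22 2035.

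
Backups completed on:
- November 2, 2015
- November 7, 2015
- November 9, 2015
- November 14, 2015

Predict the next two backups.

November 16, 2015; November 21, 2015

Every event lands on a Monday or Saturday (gaps cycle 5, 2, 5).
So the schedule is: every Monday and Saturday.
The following Monday is November 16, 2015.
Next Saturday: November 21, 2015.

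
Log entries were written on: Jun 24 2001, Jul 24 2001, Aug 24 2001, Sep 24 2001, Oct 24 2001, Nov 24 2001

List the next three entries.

Dec 24 2001, Jan 24 2002, Feb 24 2002

Each date is the 24th; the gaps (30, 31, 31, 30, 31) track the month lengths.
The rule is the 24th of each month.
December 2001: Dec 24 2001.
January 2002: Jan 24 2002.
Next: February 2002 → Feb 24 2002.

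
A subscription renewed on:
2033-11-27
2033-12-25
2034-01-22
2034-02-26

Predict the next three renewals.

All dates are Sundays, 28, 28, 35 days apart.
Specifically, the 4th Sunday of each month.
March 2034 — 4th Sunday is 2034-03-26.
4th Sunday of April 2034: 2034-04-23.
4th Sunday of May 2034: 2034-05-28.

2034-03-26, 2034-04-23, 2034-05-28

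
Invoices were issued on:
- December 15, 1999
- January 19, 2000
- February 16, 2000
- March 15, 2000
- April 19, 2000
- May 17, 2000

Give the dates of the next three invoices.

Gaps: 35, 28, 28, 35, 28 days — a mix of 28 and 35. Every date is a Wednesday.
Each is the 3rd Wednesday of its month.
June 2000 — 3rd Wednesday is June 21, 2000.
3rd Wednesday of July 2000: July 19, 2000.
August 2000 — 3rd Wednesday is August 16, 2000.

June 21, 2000; July 19, 2000; August 16, 2000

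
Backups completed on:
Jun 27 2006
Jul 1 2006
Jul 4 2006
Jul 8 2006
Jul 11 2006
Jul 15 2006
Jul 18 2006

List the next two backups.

Every event lands on a Tuesday or Saturday (gaps cycle 4, 3, 4, 3, 4, 3).
So the schedule is: every Tuesday and Saturday.
The following Saturday is Jul 22 2006.
Next Tuesday: Jul 25 2006.

Jul 22 2006, Jul 25 2006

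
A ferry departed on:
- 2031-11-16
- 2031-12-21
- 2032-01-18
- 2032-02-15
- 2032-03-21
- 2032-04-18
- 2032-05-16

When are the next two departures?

Gaps: 35, 28, 28, 35, 28, 28 days — a mix of 28 and 35. Every date is a Sunday.
Each is the 3rd Sunday of its month.
3rd Sunday of June 2032: 2032-06-20.
July 2032 — 3rd Sunday is 2032-07-18.

2032-06-20, 2032-07-18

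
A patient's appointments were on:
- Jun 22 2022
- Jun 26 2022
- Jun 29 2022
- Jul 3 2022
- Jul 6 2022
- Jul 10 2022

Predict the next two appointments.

Jul 13 2022, Jul 17 2022

The gap pattern 4, 3, 4, 3, 4 repeats every 2 events.
These are the Wednesdays and Sundays of each week.
Next Wednesday: Jul 13 2022.
The following Sunday is Jul 17 2022.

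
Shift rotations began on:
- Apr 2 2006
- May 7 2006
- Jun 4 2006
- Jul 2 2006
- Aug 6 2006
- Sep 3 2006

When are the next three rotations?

These are Sundays at 28- or 35-day spacing (35, 28, 28, 35, 28).
The pattern: 1st Sunday of the month.
1st Sunday of October 2006: Oct 1 2006.
1st Sunday of November 2006: Nov 5 2006.
December 2006 — 1st Sunday is Dec 3 2006.

Oct 1 2006, Nov 5 2006, Dec 3 2006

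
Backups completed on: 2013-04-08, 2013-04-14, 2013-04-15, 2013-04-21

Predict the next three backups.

2013-04-22, 2013-04-28, 2013-04-29

Every event lands on a Monday or Sunday (gaps cycle 6, 1, 6).
So the schedule is: every Monday and Sunday.
Next Monday: 2013-04-22.
Next Sunday: 2013-04-28.
The following Monday is 2013-04-29.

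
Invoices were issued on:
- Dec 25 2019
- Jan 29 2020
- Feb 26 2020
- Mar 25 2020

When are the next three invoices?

Apr 29 2020, May 27 2020, Jun 24 2020

These are Wednesdays with 35, 28, 28-day gaps.
Each is the final Wednesday of its month — Jan 29 2020 is past the 28th, so '4th Wednesday' doesn't fit.
April 2020 ends with Wednesday Apr 29 2020.
May 2020 ends with Wednesday May 27 2020.
June 2020 ends with Wednesday Jun 24 2020.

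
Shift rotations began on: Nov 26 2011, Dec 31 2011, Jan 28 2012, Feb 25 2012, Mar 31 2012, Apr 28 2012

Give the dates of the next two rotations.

May 26 2012, Jun 30 2012

Every date is a Saturday; gaps 35, 28, 28, 35, 28 days.
Each is the last Saturday of its month (at least one falls on the 29th or later, ruling out '4th Saturday').
May 2012 ends with Saturday May 26 2012.
Last Saturday of June 2012: Jun 30 2012.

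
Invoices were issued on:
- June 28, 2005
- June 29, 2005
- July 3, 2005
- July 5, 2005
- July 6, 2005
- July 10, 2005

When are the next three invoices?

The gap pattern 1, 4, 2, 1, 4 repeats every 3 events.
These are the Tuesdays, Wednesdays and Sundays of each week.
The following Tuesday is July 12, 2005.
Next Wednesday: July 13, 2005.
Next Sunday: July 17, 2005.

July 12, 2005; July 13, 2005; July 17, 2005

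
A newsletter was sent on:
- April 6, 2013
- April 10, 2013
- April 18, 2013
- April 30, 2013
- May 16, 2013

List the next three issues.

June 5, 2013; June 29, 2013; July 27, 2013

The spacing grows by 4 each time: 4, 8, 12, 16 days.
Next gap: 20 days. May 16, 2013 + 20 days = June 5, 2013.
Next gap: 24 days. June 5, 2013 + 24 days = June 29, 2013.
Next gap: 28 days. June 29, 2013 + 28 days = July 27, 2013.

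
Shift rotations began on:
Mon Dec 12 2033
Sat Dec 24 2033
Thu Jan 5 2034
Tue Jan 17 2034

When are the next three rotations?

Sun Jan 29 2034, Fri Feb 10 2034, Wed Feb 22 2034

The spacing is 12, 12, 12 days — always 12 days.
Tue Jan 17 2034 + 12 days = Sun Jan 29 2034.
Sun Jan 29 2034 + 12 days = Fri Feb 10 2034.
Fri Feb 10 2034 + 12 days = Wed Feb 22 2034.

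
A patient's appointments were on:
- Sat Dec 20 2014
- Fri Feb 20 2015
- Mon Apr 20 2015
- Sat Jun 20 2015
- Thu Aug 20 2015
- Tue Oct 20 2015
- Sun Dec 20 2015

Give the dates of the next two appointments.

Sat Feb 20 2016, Wed Apr 20 2016

Each date is the 20th; the gaps (62, 59, 61, 61, 61, 61) track the month lengths.
The rule is the 20th of every 2 months.
Next: February 2016 → Sat Feb 20 2016.
Next: April 2016 → Wed Apr 20 2016.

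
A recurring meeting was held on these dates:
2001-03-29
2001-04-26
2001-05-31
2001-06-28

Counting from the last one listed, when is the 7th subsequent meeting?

2002-01-31

Every date is a Thursday; gaps 28, 35, 28 days.
Each is the last Thursday of its month (at least one falls on the 29th or later, ruling out '4th Thursday').
Last Thursday of July 2001: 2001-07-26.
August 2001 ends with Thursday 2001-08-30.
September 2001 ends with Thursday 2001-09-27.
October 2001 ends with Thursday 2001-10-25.
November 2001 ends with Thursday 2001-11-29.
December 2001 ends with Thursday 2001-12-27.
January 2002 ends with Thursday 2002-01-31.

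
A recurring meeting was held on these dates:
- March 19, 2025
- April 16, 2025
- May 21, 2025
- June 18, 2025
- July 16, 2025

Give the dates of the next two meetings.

These are Wednesdays at 28- or 35-day spacing (28, 35, 28, 28).
The pattern: 3rd Wednesday of the month.
3rd Wednesday of August 2025: August 20, 2025.
September 2025 — 3rd Wednesday is September 17, 2025.

August 20, 2025; September 17, 2025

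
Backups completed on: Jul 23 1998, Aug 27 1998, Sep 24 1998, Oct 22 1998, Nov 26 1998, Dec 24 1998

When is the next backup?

Jan 28 1999

All dates are Thursdays, 35, 28, 28, 35, 28 days apart.
Specifically, the 4th Thursday of each month.
4th Thursday of January 1999: Jan 28 1999.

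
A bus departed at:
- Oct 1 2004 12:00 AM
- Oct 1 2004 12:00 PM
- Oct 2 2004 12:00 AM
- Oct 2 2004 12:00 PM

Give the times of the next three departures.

The interval is a steady 12 hours (12, 12, 12).
Oct 2 2004 12:00 PM + 12 h = Oct 3 2004 12:00 AM.
Oct 3 2004 12:00 AM + 12 h = Oct 3 2004 12:00 PM.
Oct 3 2004 12:00 PM + 12 h = Oct 4 2004 12:00 AM.

Oct 3 2004 12:00 AM, Oct 3 2004 12:00 PM, Oct 4 2004 12:00 AM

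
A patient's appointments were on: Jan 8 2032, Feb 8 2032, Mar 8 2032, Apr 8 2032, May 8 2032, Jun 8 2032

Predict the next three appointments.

Jul 8 2032, Aug 8 2032, Sep 8 2032

Gaps: 31, 29, 31, 30, 31 days — not constant. Every event is on the 8th of the month.
Pattern: the 8th of each month.
Next: July 2032 → Jul 8 2032.
Next: August 2032 → Aug 8 2032.
Next: September 2032 → Sep 8 2032.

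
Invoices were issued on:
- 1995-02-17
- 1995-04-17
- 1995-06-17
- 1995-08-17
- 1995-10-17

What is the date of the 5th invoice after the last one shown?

1996-08-17

Each date is the 17th; the gaps (59, 61, 61, 61) track the month lengths.
The rule is the 17th of every 2 months.
Next: December 1995 → 1995-12-17.
Next: February 1996 → 1996-02-17.
April 1996: 1996-04-17.
June 1996: 1996-06-17.
August 1996: 1996-08-17.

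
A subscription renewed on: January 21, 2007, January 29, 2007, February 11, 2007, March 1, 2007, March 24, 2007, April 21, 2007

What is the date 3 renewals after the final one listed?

August 13, 2007

Gaps: 8, 13, 18, 23, 28 days — each gap is 5 larger than the previous one.
Next gap: 33 days. April 21, 2007 + 33 days = May 24, 2007.
Next gap: 38 days. May 24, 2007 + 38 days = July 1, 2007.
Next gap: 43 days. July 1, 2007 + 43 days = August 13, 2007.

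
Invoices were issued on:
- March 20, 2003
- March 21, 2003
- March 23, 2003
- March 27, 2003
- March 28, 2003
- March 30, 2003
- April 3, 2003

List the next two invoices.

April 4, 2003; April 6, 2003

Every event lands on a Thursday or Friday or Sunday (gaps cycle 1, 2, 4, 1, 2, 4).
So the schedule is: every Thursday, Friday and Sunday.
Next Friday: April 4, 2003.
The following Sunday is April 6, 2003.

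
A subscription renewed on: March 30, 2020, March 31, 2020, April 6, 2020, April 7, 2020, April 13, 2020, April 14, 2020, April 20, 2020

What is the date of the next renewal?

April 21, 2020

Gaps: 1, 6, 1, 6, 1, 6 days — not constant, but cyclic with period 2.
The events fall on every Monday and Tuesday.
Next Tuesday: April 21, 2020.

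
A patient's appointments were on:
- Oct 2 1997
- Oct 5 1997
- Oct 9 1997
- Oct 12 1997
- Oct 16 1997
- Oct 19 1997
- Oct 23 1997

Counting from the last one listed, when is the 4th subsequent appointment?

Nov 6 1997

Gaps: 3, 4, 3, 4, 3, 4 days — not constant, but cyclic with period 2.
The events fall on every Thursday and Sunday.
Next Sunday: Oct 26 1997.
The following Thursday is Oct 30 1997.
The following Sunday is Nov 2 1997.
The following Thursday is Nov 6 1997.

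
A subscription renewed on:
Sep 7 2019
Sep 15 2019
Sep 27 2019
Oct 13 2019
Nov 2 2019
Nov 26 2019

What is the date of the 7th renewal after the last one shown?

Sep 1 2020

The spacing grows by 4 each time: 8, 12, 16, 20, 24 days.
Next gap: 28 days. Nov 26 2019 + 28 days = Dec 24 2019.
Next gap: 32 days. Dec 24 2019 + 32 days = Jan 25 2020.
Next gap: 36 days. Jan 25 2020 + 36 days = Mar 1 2020.
Next gap: 40 days. Mar 1 2020 + 40 days = Apr 10 2020.
Next gap: 44 days. Apr 10 2020 + 44 days = May 24 2020.
Next gap: 48 days. May 24 2020 + 48 days = Jul 11 2020.
Next gap: 52 days. Jul 11 2020 + 52 days = Sep 1 2020.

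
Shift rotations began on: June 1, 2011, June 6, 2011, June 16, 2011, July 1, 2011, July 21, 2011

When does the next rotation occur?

Intervals are 5, 10, 15, 20 days — an arithmetic progression with common difference 5.
Next gap: 25 days. July 21, 2011 + 25 days = August 15, 2011.

August 15, 2011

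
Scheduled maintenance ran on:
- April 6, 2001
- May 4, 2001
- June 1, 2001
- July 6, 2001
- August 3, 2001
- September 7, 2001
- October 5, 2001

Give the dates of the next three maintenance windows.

November 2, 2001; December 7, 2001; January 4, 2002

All dates are Fridays, 28, 28, 35, 28, 35, 28 days apart.
Specifically, the 1st Friday of each month.
November 2001 — 1st Friday is November 2, 2001.
December 2001 — 1st Friday is December 7, 2001.
1st Friday of January 2002: January 4, 2002.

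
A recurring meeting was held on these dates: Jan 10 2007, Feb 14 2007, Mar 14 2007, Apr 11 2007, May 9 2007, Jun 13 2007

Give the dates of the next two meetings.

Jul 11 2007, Aug 8 2007

Gaps: 35, 28, 28, 28, 35 days — a mix of 28 and 35. Every date is a Wednesday.
Each is the 2nd Wednesday of its month.
July 2007 — 2nd Wednesday is Jul 11 2007.
2nd Wednesday of August 2007: Aug 8 2007.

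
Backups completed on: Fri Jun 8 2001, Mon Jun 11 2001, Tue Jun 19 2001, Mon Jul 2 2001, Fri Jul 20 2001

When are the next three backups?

Sun Aug 12 2001, Sun Sep 9 2001, Fri Oct 12 2001

Gaps: 3, 8, 13, 18 days — each gap is 5 larger than the previous one.
Next gap: 23 days. Fri Jul 20 2001 + 23 days = Sun Aug 12 2001.
Next gap: 28 days. Sun Aug 12 2001 + 28 days = Sun Sep 9 2001.
Next gap: 33 days. Sun Sep 9 2001 + 33 days = Fri Oct 12 2001.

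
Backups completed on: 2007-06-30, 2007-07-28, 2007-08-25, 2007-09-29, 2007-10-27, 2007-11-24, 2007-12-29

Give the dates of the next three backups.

2008-01-26, 2008-02-23, 2008-03-29

All Saturdays; the gaps (28, 28, 35, 28, 28, 35) vary with month length.
This is the last Saturday of each month.
January 2008 ends with Saturday 2008-01-26.
February 2008 ends with Saturday 2008-02-23.
March 2008 ends with Saturday 2008-03-29.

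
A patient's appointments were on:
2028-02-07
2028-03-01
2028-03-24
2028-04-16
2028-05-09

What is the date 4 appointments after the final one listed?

The spacing is 23, 23, 23, 23 days — always 23 days.
2028-05-09 + 23 days = 2028-06-01.
2028-06-01 + 23 days = 2028-06-24.
2028-06-24 + 23 days = 2028-07-17.
2028-07-17 + 23 days = 2028-08-09.

2028-08-09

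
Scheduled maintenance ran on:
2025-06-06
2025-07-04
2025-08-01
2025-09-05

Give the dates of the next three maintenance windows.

2025-10-03, 2025-11-07, 2025-12-05

These are Fridays at 28- or 35-day spacing (28, 28, 35).
The pattern: 1st Friday of the month.
1st Friday of October 2025: 2025-10-03.
1st Friday of November 2025: 2025-11-07.
December 2025 — 1st Friday is 2025-12-05.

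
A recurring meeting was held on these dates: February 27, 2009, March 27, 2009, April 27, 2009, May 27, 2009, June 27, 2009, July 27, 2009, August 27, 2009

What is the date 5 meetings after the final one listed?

Each date is the 27th; the gaps (28, 31, 30, 31, 30, 31) track the month lengths.
The rule is the 27th of each month.
September 2009: September 27, 2009.
October 2009: October 27, 2009.
November 2009: November 27, 2009.
December 2009: December 27, 2009.
January 2010: January 27, 2010.

January 27, 2010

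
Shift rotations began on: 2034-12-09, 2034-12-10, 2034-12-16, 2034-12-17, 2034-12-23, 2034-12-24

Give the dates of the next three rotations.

2034-12-30, 2034-12-31, 2035-01-06

The gap pattern 1, 6, 1, 6, 1 repeats every 2 events.
These are the Saturdays and Sundays of each week.
The following Saturday is 2034-12-30.
The following Sunday is 2034-12-31.
Next Saturday: 2035-01-06.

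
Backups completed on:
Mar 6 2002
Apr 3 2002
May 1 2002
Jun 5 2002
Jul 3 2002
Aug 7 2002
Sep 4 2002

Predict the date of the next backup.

These are Wednesdays at 28- or 35-day spacing (28, 28, 35, 28, 35, 28).
The pattern: 1st Wednesday of the month.
1st Wednesday of October 2002: Oct 2 2002.

Oct 2 2002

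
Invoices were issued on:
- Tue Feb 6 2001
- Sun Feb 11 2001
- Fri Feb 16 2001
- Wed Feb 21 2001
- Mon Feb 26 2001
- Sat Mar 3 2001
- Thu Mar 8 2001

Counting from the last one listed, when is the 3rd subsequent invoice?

Every event comes 5 days after the last (5, 5, 5, 5, 5, 5).
Thu Mar 8 2001 + 5 days = Tue Mar 13 2001.
Tue Mar 13 2001 + 5 days = Sun Mar 18 2001.
Sun Mar 18 2001 + 5 days = Fri Mar 23 2001.

Fri Mar 23 2001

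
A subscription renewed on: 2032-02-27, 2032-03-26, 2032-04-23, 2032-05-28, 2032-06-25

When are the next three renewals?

All dates are Fridays, 28, 28, 35, 28 days apart.
Specifically, the 4th Friday of each month.
July 2032 — 4th Friday is 2032-07-23.
4th Friday of August 2032: 2032-08-27.
4th Friday of September 2032: 2032-09-24.

2032-07-23, 2032-08-27, 2032-09-24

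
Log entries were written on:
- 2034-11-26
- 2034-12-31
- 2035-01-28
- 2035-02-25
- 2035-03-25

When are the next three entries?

All Sundays; the gaps (35, 28, 28, 28) vary with month length.
This is the last Sunday of each month.
April 2035 ends with Sunday 2035-04-29.
Last Sunday of May 2035: 2035-05-27.
Last Sunday of June 2035: 2035-06-24.

2035-04-29, 2035-05-27, 2035-06-24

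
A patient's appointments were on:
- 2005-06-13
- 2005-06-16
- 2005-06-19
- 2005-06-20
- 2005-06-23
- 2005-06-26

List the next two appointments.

2005-06-27, 2005-06-30

The gap pattern 3, 3, 1, 3, 3 repeats every 3 events.
These are the Mondays, Thursdays and Sundays of each week.
Next Monday: 2005-06-27.
The following Thursday is 2005-06-30.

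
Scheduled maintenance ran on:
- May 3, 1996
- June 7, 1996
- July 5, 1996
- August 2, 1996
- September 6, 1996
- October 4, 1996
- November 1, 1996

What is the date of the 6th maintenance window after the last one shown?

Gaps: 35, 28, 28, 35, 28, 28 days — a mix of 28 and 35. Every date is a Friday.
Each is the 1st Friday of its month.
December 1996 — 1st Friday is December 6, 1996.
1st Friday of January 1997: January 3, 1997.
February 1997 — 1st Friday is February 7, 1997.
March 1997 — 1st Friday is March 7, 1997.
April 1997 — 1st Friday is April 4, 1997.
1st Friday of May 1997: May 2, 1997.

May 2, 1997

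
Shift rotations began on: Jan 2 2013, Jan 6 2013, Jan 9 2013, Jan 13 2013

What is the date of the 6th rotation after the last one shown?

Gaps: 4, 3, 4 days — not constant, but cyclic with period 2.
The events fall on every Wednesday and Sunday.
Next Wednesday: Jan 16 2013.
The following Sunday is Jan 20 2013.
Next Wednesday: Jan 23 2013.
Next Sunday: Jan 27 2013.
The following Wednesday is Jan 30 2013.
The following Sunday is Feb 3 2013.

Feb 3 2013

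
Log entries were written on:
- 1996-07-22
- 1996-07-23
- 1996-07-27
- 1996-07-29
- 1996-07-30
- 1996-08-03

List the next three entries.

Every event lands on a Monday or Tuesday or Saturday (gaps cycle 1, 4, 2, 1, 4).
So the schedule is: every Monday, Tuesday and Saturday.
The following Monday is 1996-08-05.
Next Tuesday: 1996-08-06.
Next Saturday: 1996-08-10.

1996-08-05, 1996-08-06, 1996-08-10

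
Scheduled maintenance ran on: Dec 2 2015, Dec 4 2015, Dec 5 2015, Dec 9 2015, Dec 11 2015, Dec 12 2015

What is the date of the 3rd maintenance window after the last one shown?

Dec 19 2015

Every event lands on a Wednesday or Friday or Saturday (gaps cycle 2, 1, 4, 2, 1).
So the schedule is: every Wednesday, Friday and Saturday.
The following Wednesday is Dec 16 2015.
The following Friday is Dec 18 2015.
The following Saturday is Dec 19 2015.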